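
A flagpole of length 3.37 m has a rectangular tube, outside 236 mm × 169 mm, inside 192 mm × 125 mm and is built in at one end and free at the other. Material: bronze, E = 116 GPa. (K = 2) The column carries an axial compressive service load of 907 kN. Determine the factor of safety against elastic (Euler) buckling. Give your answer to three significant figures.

n ≈ 1.77

Weak-axis I_min = (h_o·b_o³ − h_i·b_i³)/12 with b_o = 169, b_i = 125.0 mm (shorter outer/inner sides).
I_min = (236×169³ − 192.0×125.0³)/12 = 6.368×10^7 mm⁴
I = 6.368×10^7 mm⁴ = 6.368×10^-5 m⁴
Effective length L_e = K·L = 2 × 3.37 = 6.740 m
P_cr = π²EI / L_e² = π² × 116×10⁹ × 6.368×10^-5 / 6.740² = 1.605×10^6 N
Factor of safety n = P_cr / P = 1604.8 / 907 = 1.77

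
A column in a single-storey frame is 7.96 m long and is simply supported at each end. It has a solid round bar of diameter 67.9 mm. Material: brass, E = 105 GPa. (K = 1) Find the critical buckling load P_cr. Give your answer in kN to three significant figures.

I = πd⁴/64 = π×67.9⁴/64 = 1.043×10^6 mm⁴
I = 1.043×10^6 mm⁴ = 1.043×10^-6 m⁴
Effective length L_e = K·L = 1 × 7.96 = 7.960 m
P_cr = π²EI / L_e² = π² × 105×10⁹ × 1.043×10^-6 / 7.960² = 1.707×10^4 N

P_cr ≈ 17.1 kN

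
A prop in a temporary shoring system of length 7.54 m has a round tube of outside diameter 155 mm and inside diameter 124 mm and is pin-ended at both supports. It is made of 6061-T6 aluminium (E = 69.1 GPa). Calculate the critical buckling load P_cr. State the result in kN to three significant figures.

P_cr ≈ 201 kN

d_o = 155 mm, d_i = 124 mm
I = π(d_o⁴ − d_i⁴)/64 = π(155⁴ − 124.0⁴)/64 = 1.673×10^7 mm⁴
I = 1.673×10^7 mm⁴ = 1.673×10^-5 m⁴
Effective length L_e = K·L = 1 × 7.54 = 7.540 m
P_cr = π²EI / L_e² = π² × 69.1×10⁹ × 1.673×10^-5 / 7.540² = 2.007×10^5 N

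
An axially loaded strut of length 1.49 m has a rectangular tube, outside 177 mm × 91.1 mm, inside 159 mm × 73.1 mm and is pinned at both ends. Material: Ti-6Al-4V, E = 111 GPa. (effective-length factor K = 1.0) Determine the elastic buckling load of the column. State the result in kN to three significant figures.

P_cr ≈ 2950 kN

Weak-axis I_min = (h_o·b_o³ − h_i·b_i³)/12 with b_o = 91.1, b_i = 73.10 mm (shorter outer/inner sides).
I_min = (177×91.1³ − 159.0×73.10³)/12 = 5.976×10^6 mm⁴
I = 5.976×10^6 mm⁴ = 5.976×10^-6 m⁴
Effective length L_e = K·L = 1 × 1.49 = 1.490 m
P_cr = π²EI / L_e² = π² × 111×10⁹ × 5.976×10^-6 / 1.490² = 2.949×10^6 N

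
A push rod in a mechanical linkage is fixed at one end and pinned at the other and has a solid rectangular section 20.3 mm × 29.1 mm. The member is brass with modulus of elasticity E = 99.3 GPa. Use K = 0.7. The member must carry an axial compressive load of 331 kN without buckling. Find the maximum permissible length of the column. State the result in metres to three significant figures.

L_max ≈ 0.350 m

Buckling occurs about the weak axis: I_min = h·b³/12 with b = 20.3 mm (the shorter side).
I_min = 29.1×20.3³/12 = 2.029×10^4 mm⁴
I = 2.029×10^-8 m⁴
At the buckling limit P_cr = P = 3.310×10^5 N
From P_cr = π²EI/(K·L)²:  L = (1/K)·√(π²EI/P_cr) = (1/0.7)·√(π²×9.93×10^10×2.029×10^-8/3.310×10^5)
L = 0.350 m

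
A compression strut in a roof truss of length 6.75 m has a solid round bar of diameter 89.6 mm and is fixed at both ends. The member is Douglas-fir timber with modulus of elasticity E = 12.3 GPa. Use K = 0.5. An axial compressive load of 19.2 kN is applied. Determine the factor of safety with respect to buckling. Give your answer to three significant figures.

I = πd⁴/64 = π×89.6⁴/64 = 3.164×10^6 mm⁴
I = 3.164×10^6 mm⁴ = 3.164×10^-6 m⁴
Effective length L_e = K·L = 0.5 × 6.75 = 3.375 m
P_cr = π²EI / L_e² = π² × 12.3×10⁹ × 3.164×10^-6 / 3.375² = 3.372×10^4 N
Factor of safety n = P_cr / P = 33.718 / 19.2 = 1.76

n ≈ 1.76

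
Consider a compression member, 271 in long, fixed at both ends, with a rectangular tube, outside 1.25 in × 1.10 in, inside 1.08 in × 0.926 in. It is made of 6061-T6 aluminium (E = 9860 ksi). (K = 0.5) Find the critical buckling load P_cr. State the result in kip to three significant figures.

Weak-axis I_min = (h_o·b_o³ − h_i·b_i³)/12 with b_o = 1.10, b_i = 0.9260 in (shorter outer/inner sides).
I_min = (1.25×1.10³ − 1.080×0.9260³)/12 = 6.718×10^-2 in⁴
Effective length L_e = K·L = 0.5 × 271 = 135.5 in
P_cr = π²EI / L_e² = π² × 9860×10³ × 6.718×10^-2 / 135.5² = 356.1 lb

P_cr ≈ 0.356 kip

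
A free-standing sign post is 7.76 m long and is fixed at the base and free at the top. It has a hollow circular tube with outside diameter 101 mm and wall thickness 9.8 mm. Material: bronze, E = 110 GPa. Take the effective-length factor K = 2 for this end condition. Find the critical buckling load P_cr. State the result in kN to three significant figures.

P_cr ≈ 13.3 kN

Inner diameter d_i = 101 − 2×9.8 = 81.40 mm
I = π(d_o⁴ − d_i⁴)/64 = π(101⁴ − 81.40⁴)/64 = 2.953×10^6 mm⁴
I = 2.953×10^6 mm⁴ = 2.953×10^-6 m⁴
Effective length L_e = K·L = 2 × 7.76 = 15.52 m
P_cr = π²EI / L_e² = π² × 110×10⁹ × 2.953×10^-6 / 15.52² = 1.331×10^4 N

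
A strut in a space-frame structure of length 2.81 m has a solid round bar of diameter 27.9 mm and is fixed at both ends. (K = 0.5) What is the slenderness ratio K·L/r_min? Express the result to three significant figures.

I = πd⁴/64 = π×27.9⁴/64 = 2.974×10^4 mm⁴
A = 611.4 mm²;  r_min = √(I/A) = √(2.974×10^4/611.4) = 6.975 mm
L_e = K·L = 0.5 × 2.81 m = 1.405 m = 1405.0 mm
λ = L_e / r_min = 1405.0 / 6.975 = 201

λ ≈ 201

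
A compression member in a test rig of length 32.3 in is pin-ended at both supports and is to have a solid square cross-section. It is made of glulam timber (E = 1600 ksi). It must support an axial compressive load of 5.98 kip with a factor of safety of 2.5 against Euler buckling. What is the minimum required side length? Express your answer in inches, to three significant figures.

a ≈ 1.86 in

Required P_cr = n·P = 2.5 × 5.98 = 14.95 kip
L_e = K·L = 1 × 32.3 = 32.30 in
Required I = P_cr·L_e²/(π²E) = 1.495×10^4 × 32.30² / (π² × 1.60×10^6) = 0.9877 in⁴
Solid square: I = a⁴/12  ⇒  a = (12I)^(1/4) = (12×0.9877)^(1/4) = 1.86 in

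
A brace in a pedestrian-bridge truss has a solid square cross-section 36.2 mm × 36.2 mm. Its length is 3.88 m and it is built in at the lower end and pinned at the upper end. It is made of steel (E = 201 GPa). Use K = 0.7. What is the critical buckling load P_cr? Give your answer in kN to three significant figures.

P_cr ≈ 38.5 kN

I = a⁴/12 = 36.2⁴/12 = 1.431×10^5 mm⁴
I = 1.431×10^5 mm⁴ = 1.431×10^-7 m⁴
Effective length L_e = K·L = 0.7 × 3.88 = 2.716 m
P_cr = π²EI / L_e² = π² × 201×10⁹ × 1.431×10^-7 / 2.716² = 3.848×10^4 N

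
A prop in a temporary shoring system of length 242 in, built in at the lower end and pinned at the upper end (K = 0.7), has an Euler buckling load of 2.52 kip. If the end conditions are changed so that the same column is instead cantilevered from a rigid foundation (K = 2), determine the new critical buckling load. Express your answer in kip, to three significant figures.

P_cr ≈ 0.309 kip

P_cr ∝ 1/K², so P_cr,new = P_cr,old × (K_old/K_new)² = 2.52 × (0.7/2)²
= 2.52 × 0.1225 = 0.309 kip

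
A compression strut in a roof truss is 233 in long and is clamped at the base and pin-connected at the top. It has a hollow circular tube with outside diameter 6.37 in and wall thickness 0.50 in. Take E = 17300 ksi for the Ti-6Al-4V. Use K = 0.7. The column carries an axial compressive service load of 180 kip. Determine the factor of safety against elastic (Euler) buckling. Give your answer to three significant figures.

Inner diameter d_i = 6.37 − 2×0.50 = 5.370 in
I = π(d_o⁴ − d_i⁴)/64 = π(6.37⁴ − 5.370⁴)/64 = 40.00 in⁴
Effective length L_e = K·L = 0.7 × 233 = 163.1 in
P_cr = π²EI / L_e² = π² × 17300×10³ × 40.00 / 163.1² = 2.568×10^5 lb
Factor of safety n = P_cr / P = 256.76 / 180 = 1.43

n ≈ 1.43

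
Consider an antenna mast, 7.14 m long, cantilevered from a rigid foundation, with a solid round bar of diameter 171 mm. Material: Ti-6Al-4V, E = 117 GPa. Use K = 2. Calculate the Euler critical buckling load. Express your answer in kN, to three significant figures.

I = πd⁴/64 = π×171⁴/64 = 4.197×10^7 mm⁴
I = 4.197×10^7 mm⁴ = 4.197×10^-5 m⁴
Effective length L_e = K·L = 2 × 7.14 = 14.28 m
P_cr = π²EI / L_e² = π² × 117×10⁹ × 4.197×10^-5 / 14.28² = 2.377×10^5 N

P_cr ≈ 238 kN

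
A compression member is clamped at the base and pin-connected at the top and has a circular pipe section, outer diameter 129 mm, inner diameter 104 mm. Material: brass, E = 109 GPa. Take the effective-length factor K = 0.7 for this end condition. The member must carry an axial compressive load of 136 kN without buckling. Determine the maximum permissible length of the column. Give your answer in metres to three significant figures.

d_o = 129 mm, d_i = 104 mm
I = π(d_o⁴ − d_i⁴)/64 = π(129⁴ − 104.0⁴)/64 = 7.851×10^6 mm⁴
I = 7.851×10^-6 m⁴
At the buckling limit P_cr = P = 1.360×10^5 N
From P_cr = π²EI/(K·L)²:  L = (1/K)·√(π²EI/P_cr) = (1/0.7)·√(π²×1.09×10^11×7.851×10^-6/1.360×10^5)
L = 11.3 m

L_max ≈ 11.3 m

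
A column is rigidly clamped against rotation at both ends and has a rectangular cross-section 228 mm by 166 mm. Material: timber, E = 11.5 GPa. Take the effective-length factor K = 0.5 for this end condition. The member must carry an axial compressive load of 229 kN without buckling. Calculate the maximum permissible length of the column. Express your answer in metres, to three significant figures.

Buckling occurs about the weak axis: I_min = h·b³/12 with b = 166 mm (the shorter side).
I_min = 228×166³/12 = 8.691×10^7 mm⁴
I = 8.691×10^-5 m⁴
At the buckling limit P_cr = P = 2.290×10^5 N
From P_cr = π²EI/(K·L)²:  L = (1/K)·√(π²EI/P_cr) = (1/0.5)·√(π²×1.15×10^10×8.691×10^-5/2.290×10^5)
L = 13.1 m

L_max ≈ 13.1 m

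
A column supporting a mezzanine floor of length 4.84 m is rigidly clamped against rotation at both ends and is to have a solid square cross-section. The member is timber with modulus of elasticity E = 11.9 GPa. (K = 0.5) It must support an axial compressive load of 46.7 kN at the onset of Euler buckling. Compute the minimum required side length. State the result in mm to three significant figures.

a ≈ 72.7 mm

L_e = K·L = 0.5 × 4.84 = 2.420 m
Required I = P_cr·L_e²/(π²E) = 4.670×10^4 × 2.420² / (π² × 1.19×10^10) = 2.329×10^-6 m⁴
I_req = 2.329×10^6 mm⁴
Solid square: I = a⁴/12  ⇒  a = (12I)^(1/4) = (12×2.329×10^6)^(1/4) = 72.7 mm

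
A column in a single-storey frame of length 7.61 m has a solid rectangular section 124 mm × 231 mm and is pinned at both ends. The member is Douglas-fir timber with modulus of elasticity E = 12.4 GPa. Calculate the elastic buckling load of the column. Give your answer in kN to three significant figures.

Buckling occurs about the weak axis: I_min = h·b³/12 with b = 124 mm (the shorter side).
I_min = 231×124³/12 = 3.670×10^7 mm⁴
I = 3.670×10^7 mm⁴ = 3.670×10^-5 m⁴
Effective length L_e = K·L = 1 × 7.61 = 7.610 m
P_cr = π²EI / L_e² = π² × 12.4×10⁹ × 3.670×10^-5 / 7.610² = 7.756×10^4 N

P_cr ≈ 77.6 kN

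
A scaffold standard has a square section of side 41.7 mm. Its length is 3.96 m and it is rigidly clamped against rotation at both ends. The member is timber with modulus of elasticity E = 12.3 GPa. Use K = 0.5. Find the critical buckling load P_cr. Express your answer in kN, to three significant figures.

P_cr ≈ 7.80 kN

I = a⁴/12 = 41.7⁴/12 = 2.520×10^5 mm⁴
I = 2.520×10^5 mm⁴ = 2.520×10^-7 m⁴
Effective length L_e = K·L = 0.5 × 3.96 = 1.980 m
P_cr = π²EI / L_e² = π² × 12.3×10⁹ × 2.520×10^-7 / 1.980² = 7.803×10^3 N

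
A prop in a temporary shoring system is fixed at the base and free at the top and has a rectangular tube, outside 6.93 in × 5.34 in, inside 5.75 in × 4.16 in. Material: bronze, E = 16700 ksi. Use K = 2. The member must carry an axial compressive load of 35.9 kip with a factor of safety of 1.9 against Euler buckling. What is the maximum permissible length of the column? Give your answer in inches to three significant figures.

Weak-axis I_min = (h_o·b_o³ − h_i·b_i³)/12 with b_o = 5.34, b_i = 4.160 in (shorter outer/inner sides).
I_min = (6.93×5.34³ − 5.750×4.160³)/12 = 53.44 in⁴
Required critical load P_cr = n·P = 1.9 × 35.9 = 68.21 kip = 6.821×10^4 lb
From P_cr = π²EI/(K·L)²:  L = (1/K)·√(π²EI/P_cr) = (1/2)·√(π²×1.67×10^7×53.44/6.821×10^4)
L = 180 in

L_max ≈ 180 in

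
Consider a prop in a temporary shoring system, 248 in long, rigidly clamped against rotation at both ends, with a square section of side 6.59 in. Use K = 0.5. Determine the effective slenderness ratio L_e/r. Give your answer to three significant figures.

λ ≈ 65.2

For a square r = a/√12 = 6.59/√12 = 1.902 in
L_e = K·L = 0.5 × 248 = 124.0 in
λ = L_e / r_min = 124.00 / 1.902 = 65.2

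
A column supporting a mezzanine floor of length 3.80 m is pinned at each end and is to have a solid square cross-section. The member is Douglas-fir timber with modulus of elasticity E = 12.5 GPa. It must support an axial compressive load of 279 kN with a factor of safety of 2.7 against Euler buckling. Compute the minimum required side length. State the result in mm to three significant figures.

Required P_cr = n·P = 2.7 × 279 = 753.3 kN
L_e = K·L = 1 × 3.80 = 3.800 m
Required I = P_cr·L_e²/(π²E) = 7.533×10^5 × 3.800² / (π² × 1.25×10^10) = 8.817×10^-5 m⁴
I_req = 8.817×10^7 mm⁴
Solid square: I = a⁴/12  ⇒  a = (12I)^(1/4) = (12×8.817×10^7)^(1/4) = 180 mm

a ≈ 180 mm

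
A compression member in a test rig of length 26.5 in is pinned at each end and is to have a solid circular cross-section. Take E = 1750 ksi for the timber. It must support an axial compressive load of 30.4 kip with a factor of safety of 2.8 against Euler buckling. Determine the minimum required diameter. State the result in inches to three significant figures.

d ≈ 2.90 in

Required P_cr = n·P = 2.8 × 30.4 = 85.12 kip
L_e = K·L = 1 × 26.5 = 26.50 in
Required I = P_cr·L_e²/(π²E) = 8.512×10^4 × 26.50² / (π² × 1.75×10^6) = 3.461 in⁴
Solid circle: I = πd⁴/64  ⇒  d = (64I/π)^(1/4) = (64×3.461/π)^(1/4) = 2.90 in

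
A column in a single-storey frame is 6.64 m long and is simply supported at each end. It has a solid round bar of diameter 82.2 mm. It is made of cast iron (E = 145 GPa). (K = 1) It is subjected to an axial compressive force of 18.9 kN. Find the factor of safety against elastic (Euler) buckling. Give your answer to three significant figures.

n ≈ 3.85

I = πd⁴/64 = π×82.2⁴/64 = 2.241×10^6 mm⁴
I = 2.241×10^6 mm⁴ = 2.241×10^-6 m⁴
Effective length L_e = K·L = 1 × 6.64 = 6.640 m
P_cr = π²EI / L_e² = π² × 145×10⁹ × 2.241×10^-6 / 6.640² = 7.274×10^4 N
Factor of safety n = P_cr / P = 72.743 / 18.9 = 3.85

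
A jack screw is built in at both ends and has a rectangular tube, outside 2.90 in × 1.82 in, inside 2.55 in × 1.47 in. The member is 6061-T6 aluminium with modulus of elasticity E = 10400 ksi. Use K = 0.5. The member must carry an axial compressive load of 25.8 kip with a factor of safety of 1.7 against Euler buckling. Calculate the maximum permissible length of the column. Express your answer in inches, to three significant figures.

Weak-axis I_min = (h_o·b_o³ − h_i·b_i³)/12 with b_o = 1.82, b_i = 1.470 in (shorter outer/inner sides).
I_min = (2.90×1.82³ − 2.550×1.470³)/12 = 0.7819 in⁴
Required critical load P_cr = n·P = 1.7 × 25.8 = 43.86 kip = 4.386×10^4 lb
From P_cr = π²EI/(K·L)²:  L = (1/K)·√(π²EI/P_cr) = (1/0.5)·√(π²×1.04×10^7×0.7819/4.386×10^4)
L = 85.6 in

L_max ≈ 85.6 in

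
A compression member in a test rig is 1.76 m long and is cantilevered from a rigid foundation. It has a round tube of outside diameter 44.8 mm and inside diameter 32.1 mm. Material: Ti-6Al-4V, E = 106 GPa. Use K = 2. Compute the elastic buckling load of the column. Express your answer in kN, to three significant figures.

d_o = 44.8 mm, d_i = 32.1 mm
I = π(d_o⁴ − d_i⁴)/64 = π(44.8⁴ − 32.10⁴)/64 = 1.456×10^5 mm⁴
I = 1.456×10^5 mm⁴ = 1.456×10^-7 m⁴
Effective length L_e = K·L = 2 × 1.76 = 3.520 m
P_cr = π²EI / L_e² = π² × 106×10⁹ × 1.456×10^-7 / 3.520² = 1.230×10^4 N

P_cr ≈ 12.3 kN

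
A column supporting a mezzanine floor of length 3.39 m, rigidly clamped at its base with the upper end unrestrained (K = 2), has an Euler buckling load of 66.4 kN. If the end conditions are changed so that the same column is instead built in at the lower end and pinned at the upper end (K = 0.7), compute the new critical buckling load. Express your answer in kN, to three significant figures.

P_cr ≈ 542 kN

P_cr ∝ 1/K², so P_cr,new = P_cr,old × (K_old/K_new)² = 66.4 × (2/0.7)²
= 66.4 × 8.163 = 542 kN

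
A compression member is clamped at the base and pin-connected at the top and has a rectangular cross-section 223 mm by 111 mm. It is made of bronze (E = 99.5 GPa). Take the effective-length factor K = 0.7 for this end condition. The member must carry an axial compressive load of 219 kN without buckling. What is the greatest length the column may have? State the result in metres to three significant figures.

L_max ≈ 15.3 m

Buckling occurs about the weak axis: I_min = h·b³/12 with b = 111 mm (the shorter side).
I_min = 223×111³/12 = 2.542×10^7 mm⁴
I = 2.542×10^-5 m⁴
At the buckling limit P_cr = P = 2.190×10^5 N
From P_cr = π²EI/(K·L)²:  L = (1/K)·√(π²EI/P_cr) = (1/0.7)·√(π²×9.95×10^10×2.542×10^-5/2.190×10^5)
L = 15.3 m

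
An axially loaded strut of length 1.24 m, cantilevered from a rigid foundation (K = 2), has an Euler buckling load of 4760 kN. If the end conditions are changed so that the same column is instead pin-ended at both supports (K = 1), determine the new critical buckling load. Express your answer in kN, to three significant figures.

P_cr ∝ 1/K², so P_cr,new = P_cr,old × (K_old/K_new)² = 4760 × (2/1)²
= 4760 × 4.000 = 19000 kN

P_cr ≈ 19000 kN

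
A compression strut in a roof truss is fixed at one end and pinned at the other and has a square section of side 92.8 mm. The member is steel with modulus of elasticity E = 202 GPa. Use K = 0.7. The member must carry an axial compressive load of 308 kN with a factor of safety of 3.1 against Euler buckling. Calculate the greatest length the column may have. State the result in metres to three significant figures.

I = a⁴/12 = 92.8⁴/12 = 6.180×10^6 mm⁴
I = 6.180×10^-6 m⁴
Required critical load P_cr = n·P = 3.1 × 308 = 954.8 kN = 9.548×10^5 N
From P_cr = π²EI/(K·L)²:  L = (1/K)·√(π²EI/P_cr) = (1/0.7)·√(π²×2.02×10^11×6.180×10^-6/9.548×10^5)
L = 5.13 m

L_max ≈ 5.13 m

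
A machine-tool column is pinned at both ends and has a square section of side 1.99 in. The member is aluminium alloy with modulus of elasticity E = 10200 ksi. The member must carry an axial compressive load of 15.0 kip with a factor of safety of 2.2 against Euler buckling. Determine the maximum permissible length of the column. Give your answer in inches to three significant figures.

L_max ≈ 63.1 in

I = a⁴/12 = 1.99⁴/12 = 1.307 in⁴
Required critical load P_cr = n·P = 2.2 × 15.0 = 33.00 kip = 3.300×10^4 lb
From P_cr = π²EI/(K·L)²:  L = (1/K)·√(π²EI/P_cr) = (1/1)·√(π²×1.02×10^7×1.307/3.300×10^4)
L = 63.1 in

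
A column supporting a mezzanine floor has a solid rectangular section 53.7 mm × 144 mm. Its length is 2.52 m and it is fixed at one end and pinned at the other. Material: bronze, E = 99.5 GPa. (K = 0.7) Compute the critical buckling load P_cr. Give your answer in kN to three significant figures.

Buckling occurs about the weak axis: I_min = h·b³/12 with b = 53.7 mm (the shorter side).
I_min = 144×53.7³/12 = 1.858×10^6 mm⁴
I = 1.858×10^6 mm⁴ = 1.858×10^-6 m⁴
Effective length L_e = K·L = 0.7 × 2.52 = 1.764 m
P_cr = π²EI / L_e² = π² × 99.5×10⁹ × 1.858×10^-6 / 1.764² = 5.864×10^5 N

P_cr ≈ 586 kN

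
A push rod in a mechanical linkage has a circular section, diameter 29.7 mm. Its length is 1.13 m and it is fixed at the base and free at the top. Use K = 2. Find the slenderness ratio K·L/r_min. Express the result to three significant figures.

λ ≈ 304

I = πd⁴/64 = π×29.7⁴/64 = 3.819×10^4 mm⁴
A = 692.8 mm²;  r_min = √(I/A) = √(3.819×10^4/692.8) = 7.425 mm
L_e = K·L = 2 × 1.13 m = 2.260 m = 2260.0 mm
λ = L_e / r_min = 2260.0 / 7.425 = 304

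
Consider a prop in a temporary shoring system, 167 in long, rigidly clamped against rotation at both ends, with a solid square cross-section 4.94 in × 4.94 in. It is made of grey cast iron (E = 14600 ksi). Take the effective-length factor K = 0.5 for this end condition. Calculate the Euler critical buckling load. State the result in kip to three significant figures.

I = a⁴/12 = 4.94⁴/12 = 49.63 in⁴
Effective length L_e = K·L = 0.5 × 167 = 83.50 in
P_cr = π²EI / L_e² = π² × 14600×10³ × 49.63 / 83.50² = 1.026×10^6 lb

P_cr ≈ 1030 kip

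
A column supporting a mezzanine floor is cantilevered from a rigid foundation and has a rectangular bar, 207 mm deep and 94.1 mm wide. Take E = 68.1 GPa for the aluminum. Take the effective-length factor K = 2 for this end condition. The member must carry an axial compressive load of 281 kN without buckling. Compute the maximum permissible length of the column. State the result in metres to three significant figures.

L_max ≈ 2.93 m

Buckling occurs about the weak axis: I_min = h·b³/12 with b = 94.1 mm (the shorter side).
I_min = 207×94.1³/12 = 1.437×10^7 mm⁴
I = 1.437×10^-5 m⁴
At the buckling limit P_cr = P = 2.810×10^5 N
From P_cr = π²EI/(K·L)²:  L = (1/K)·√(π²EI/P_cr) = (1/2)·√(π²×6.81×10^10×1.437×10^-5/2.810×10^5)
L = 2.93 m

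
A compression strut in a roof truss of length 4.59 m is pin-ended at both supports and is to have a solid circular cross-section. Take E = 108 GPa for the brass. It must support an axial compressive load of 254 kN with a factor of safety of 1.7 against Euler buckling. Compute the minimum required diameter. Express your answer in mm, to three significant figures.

d ≈ 115 mm

Required P_cr = n·P = 1.7 × 254 = 431.8 kN
L_e = K·L = 1 × 4.59 = 4.590 m
Required I = P_cr·L_e²/(π²E) = 4.318×10^5 × 4.590² / (π² × 1.08×10^11) = 8.535×10^-6 m⁴
I_req = 8.535×10^6 mm⁴
Solid circle: I = πd⁴/64  ⇒  d = (64I/π)^(1/4) = (64×8.535×10^6/π)^(1/4) = 115 mm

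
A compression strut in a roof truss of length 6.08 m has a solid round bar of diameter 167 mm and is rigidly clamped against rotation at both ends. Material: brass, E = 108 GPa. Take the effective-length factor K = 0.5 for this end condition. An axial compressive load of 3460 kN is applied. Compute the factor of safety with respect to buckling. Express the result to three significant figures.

n ≈ 1.27

I = πd⁴/64 = π×167⁴/64 = 3.818×10^7 mm⁴
I = 3.818×10^7 mm⁴ = 3.818×10^-5 m⁴
Effective length L_e = K·L = 0.5 × 6.08 = 3.040 m
P_cr = π²EI / L_e² = π² × 108×10⁹ × 3.818×10^-5 / 3.040² = 4.404×10^6 N
Factor of safety n = P_cr / P = 4403.6 / 3460 = 1.27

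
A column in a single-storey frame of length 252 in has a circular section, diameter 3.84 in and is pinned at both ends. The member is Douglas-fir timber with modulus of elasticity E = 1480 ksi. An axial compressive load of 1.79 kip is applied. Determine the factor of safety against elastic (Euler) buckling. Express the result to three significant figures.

I = πd⁴/64 = π×3.84⁴/64 = 10.67 in⁴
Effective length L_e = K·L = 1 × 252 = 252.0 in
P_cr = π²EI / L_e² = π² × 1480×10³ × 10.67 / 252.0² = 2.455×10^3 lb
Factor of safety n = P_cr / P = 2.4550 / 1.79 = 1.37

n ≈ 1.37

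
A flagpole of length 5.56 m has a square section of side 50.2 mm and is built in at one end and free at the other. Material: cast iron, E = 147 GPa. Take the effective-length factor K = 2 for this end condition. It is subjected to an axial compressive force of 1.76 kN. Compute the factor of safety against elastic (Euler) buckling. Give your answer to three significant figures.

n ≈ 3.53

I = a⁴/12 = 50.2⁴/12 = 5.292×10^5 mm⁴
I = 5.292×10^5 mm⁴ = 5.292×10^-7 m⁴
Effective length L_e = K·L = 2 × 5.56 = 11.12 m
P_cr = π²EI / L_e² = π² × 147×10⁹ × 5.292×10^-7 / 11.12² = 6.209×10^3 N
Factor of safety n = P_cr / P = 6.2093 / 1.76 = 3.53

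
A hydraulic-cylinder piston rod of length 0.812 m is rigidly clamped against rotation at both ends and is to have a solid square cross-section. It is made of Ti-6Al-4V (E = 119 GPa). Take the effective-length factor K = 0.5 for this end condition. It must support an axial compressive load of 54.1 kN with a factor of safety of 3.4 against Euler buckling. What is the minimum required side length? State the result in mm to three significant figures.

a ≈ 23.6 mm

Required P_cr = n·P = 3.4 × 54.1 = 183.9 kN
L_e = K·L = 0.5 × 0.812 = 0.4060 m
Required I = P_cr·L_e²/(π²E) = 1.839×10^5 × 0.4060² / (π² × 1.19×10^11) = 2.582×10^-8 m⁴
I_req = 2.582×10^4 mm⁴
Solid square: I = a⁴/12  ⇒  a = (12I)^(1/4) = (12×2.582×10^4)^(1/4) = 23.6 mm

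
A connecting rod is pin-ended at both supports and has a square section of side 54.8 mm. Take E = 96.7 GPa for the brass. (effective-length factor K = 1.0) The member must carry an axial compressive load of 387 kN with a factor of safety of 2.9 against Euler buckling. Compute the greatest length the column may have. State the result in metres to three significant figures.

I = a⁴/12 = 54.8⁴/12 = 7.515×10^5 mm⁴
I = 7.515×10^-7 m⁴
Required critical load P_cr = n·P = 2.9 × 387 = 1122 kN = 1.122×10^6 N
From P_cr = π²EI/(K·L)²:  L = (1/K)·√(π²EI/P_cr) = (1/1)·√(π²×9.67×10^10×7.515×10^-7/1.122×10^6)
L = 0.799 m

L_max ≈ 0.799 m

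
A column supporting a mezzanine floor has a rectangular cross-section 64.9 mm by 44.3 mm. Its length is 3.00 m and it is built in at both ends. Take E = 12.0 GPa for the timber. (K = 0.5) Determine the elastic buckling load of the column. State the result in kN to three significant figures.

Buckling occurs about the weak axis: I_min = h·b³/12 with b = 44.3 mm (the shorter side).
I_min = 64.9×44.3³/12 = 4.702×10^5 mm⁴
I = 4.702×10^5 mm⁴ = 4.702×10^-7 m⁴
Effective length L_e = K·L = 0.5 × 3.00 = 1.500 m
P_cr = π²EI / L_e² = π² × 12.0×10⁹ × 4.702×10^-7 / 1.500² = 2.475×10^4 N

P_cr ≈ 24.7 kN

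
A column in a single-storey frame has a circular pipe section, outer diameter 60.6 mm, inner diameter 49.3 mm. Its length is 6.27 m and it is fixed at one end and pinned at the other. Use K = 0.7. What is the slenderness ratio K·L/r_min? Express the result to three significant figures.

d_o = 60.6 mm, d_i = 49.3 mm
I = π(d_o⁴ − d_i⁴)/64 = π(60.6⁴ − 49.30⁴)/64 = 3.720×10^5 mm⁴
A = 975.4 mm²;  r_min = √(I/A) = √(3.720×10^5/975.4) = 19.53 mm
L_e = K·L = 0.7 × 6.27 m = 4.389 m = 4389.0 mm
λ = L_e / r_min = 4389.0 / 19.53 = 225

λ ≈ 225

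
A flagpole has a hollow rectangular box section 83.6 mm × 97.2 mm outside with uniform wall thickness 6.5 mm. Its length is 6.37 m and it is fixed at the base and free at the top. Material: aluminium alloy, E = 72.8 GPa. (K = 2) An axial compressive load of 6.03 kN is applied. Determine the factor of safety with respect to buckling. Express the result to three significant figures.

n ≈ 1.66

Inner dimensions: h_i = 97.2 − 2×6.5 = 84.20 mm, b_i = 83.6 − 2×6.5 = 70.60 mm
Weak-axis I_min = (h_o·b_o³ − h_i·b_i³)/12 with b_o = 83.6, b_i = 70.60 mm (shorter outer/inner sides).
I_min = (97.2×83.6³ − 84.20×70.60³)/12 = 2.264×10^6 mm⁴
I = 2.264×10^6 mm⁴ = 2.264×10^-6 m⁴
Effective length L_e = K·L = 2 × 6.37 = 12.74 m
P_cr = π²EI / L_e² = π² × 72.8×10⁹ × 2.264×10^-6 / 12.74² = 1.002×10^4 N
Factor of safety n = P_cr / P = 10.020 / 6.03 = 1.66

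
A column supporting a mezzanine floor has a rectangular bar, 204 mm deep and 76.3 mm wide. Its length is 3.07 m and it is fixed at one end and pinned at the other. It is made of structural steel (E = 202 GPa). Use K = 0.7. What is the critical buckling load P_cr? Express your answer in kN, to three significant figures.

P_cr ≈ 3260 kN

Buckling occurs about the weak axis: I_min = h·b³/12 with b = 76.3 mm (the shorter side).
I_min = 204×76.3³/12 = 7.551×10^6 mm⁴
I = 7.551×10^6 mm⁴ = 7.551×10^-6 m⁴
Effective length L_e = K·L = 0.7 × 3.07 = 2.149 m
P_cr = π²EI / L_e² = π² × 202×10⁹ × 7.551×10^-6 / 2.149² = 3.260×10^6 N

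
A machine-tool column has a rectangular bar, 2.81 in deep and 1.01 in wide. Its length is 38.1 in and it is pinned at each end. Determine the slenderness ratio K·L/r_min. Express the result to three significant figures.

λ ≈ 131

For a rectangle r_min = b/√12 = 1.01/√12 = 0.2916 in
L_e = K·L = 1 × 38.1 = 38.10 in
λ = L_e / r_min = 38.100 / 0.2916 = 131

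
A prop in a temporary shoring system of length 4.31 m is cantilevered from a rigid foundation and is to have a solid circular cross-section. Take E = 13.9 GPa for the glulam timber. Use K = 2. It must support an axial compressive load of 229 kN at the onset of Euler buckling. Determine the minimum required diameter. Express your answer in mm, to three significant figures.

d ≈ 224 mm

L_e = K·L = 2 × 4.31 = 8.620 m
Required I = P_cr·L_e²/(π²E) = 2.290×10^5 × 8.620² / (π² × 1.39×10^10) = 1.240×10^-4 m⁴
I_req = 1.240×10^8 mm⁴
Solid circle: I = πd⁴/64  ⇒  d = (64I/π)^(1/4) = (64×1.240×10^8/π)^(1/4) = 224 mm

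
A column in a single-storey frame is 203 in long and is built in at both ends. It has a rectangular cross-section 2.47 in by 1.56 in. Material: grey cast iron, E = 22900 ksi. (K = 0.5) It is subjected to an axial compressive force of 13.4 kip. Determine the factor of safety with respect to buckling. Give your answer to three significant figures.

Buckling occurs about the weak axis: I_min = h·b³/12 with b = 1.56 in (the shorter side).
I_min = 2.47×1.56³/12 = 0.7814 in⁴
Effective length L_e = K·L = 0.5 × 203 = 101.5 in
P_cr = π²EI / L_e² = π² × 22900×10³ × 0.7814 / 101.5² = 1.714×10^4 lb
Factor of safety n = P_cr / P = 17.143 / 13.4 = 1.28

n ≈ 1.28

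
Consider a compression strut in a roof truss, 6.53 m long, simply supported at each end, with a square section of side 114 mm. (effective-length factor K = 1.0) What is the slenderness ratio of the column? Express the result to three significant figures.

I = a⁴/12 = 114⁴/12 = 1.407×10^7 mm⁴
A = 1.300×10^4 mm²;  r_min = √(I/A) = √(1.407×10^7/1.300×10^4) = 32.91 mm
L_e = K·L = 1 × 6.53 m = 6.530 m = 6530.0 mm
λ = L_e / r_min = 6530.0 / 32.91 = 198

λ ≈ 198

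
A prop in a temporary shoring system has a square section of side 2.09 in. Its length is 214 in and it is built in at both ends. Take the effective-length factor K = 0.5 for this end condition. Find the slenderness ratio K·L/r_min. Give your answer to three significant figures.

λ ≈ 177

For a square r = a/√12 = 2.09/√12 = 0.6033 in
L_e = K·L = 0.5 × 214 = 107.0 in
λ = L_e / r_min = 107.00 / 0.6033 = 177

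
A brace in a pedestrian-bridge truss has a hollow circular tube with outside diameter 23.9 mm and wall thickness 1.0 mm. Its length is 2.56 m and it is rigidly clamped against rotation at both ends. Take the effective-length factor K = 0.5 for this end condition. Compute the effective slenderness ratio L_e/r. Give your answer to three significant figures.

λ ≈ 158

Inner diameter d_i = 23.9 − 2×1.0 = 21.90 mm
I = π(d_o⁴ − d_i⁴)/64 = π(23.9⁴ − 21.90⁴)/64 = 4.725×10^3 mm⁴
A = 71.94 mm²;  r_min = √(I/A) = √(4.725×10^3/71.94) = 8.104 mm
L_e = K·L = 0.5 × 2.56 m = 1.280 m = 1280.0 mm
λ = L_e / r_min = 1280.0 / 8.104 = 158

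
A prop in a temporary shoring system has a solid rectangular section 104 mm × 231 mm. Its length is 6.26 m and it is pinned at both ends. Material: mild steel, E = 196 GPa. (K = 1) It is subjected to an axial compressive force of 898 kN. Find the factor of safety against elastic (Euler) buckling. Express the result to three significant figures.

n ≈ 1.19

Buckling occurs about the weak axis: I_min = h·b³/12 with b = 104 mm (the shorter side).
I_min = 231×104³/12 = 2.165×10^7 mm⁴
I = 2.165×10^7 mm⁴ = 2.165×10^-5 m⁴
Effective length L_e = K·L = 1 × 6.26 = 6.260 m
P_cr = π²EI / L_e² = π² × 196×10⁹ × 2.165×10^-5 / 6.260² = 1.069×10^6 N
Factor of safety n = P_cr / P = 1068.9 / 898 = 1.19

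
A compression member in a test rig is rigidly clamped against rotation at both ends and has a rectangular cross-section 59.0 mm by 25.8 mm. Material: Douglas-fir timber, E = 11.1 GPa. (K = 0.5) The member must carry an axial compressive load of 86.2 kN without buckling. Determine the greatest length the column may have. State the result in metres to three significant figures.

L_max ≈ 0.655 m

Buckling occurs about the weak axis: I_min = h·b³/12 with b = 25.8 mm (the shorter side).
I_min = 59.0×25.8³/12 = 8.444×10^4 mm⁴
I = 8.444×10^-8 m⁴
At the buckling limit P_cr = P = 8.620×10^4 N
From P_cr = π²EI/(K·L)²:  L = (1/K)·√(π²EI/P_cr) = (1/0.5)·√(π²×1.11×10^10×8.444×10^-8/8.620×10^4)
L = 0.655 m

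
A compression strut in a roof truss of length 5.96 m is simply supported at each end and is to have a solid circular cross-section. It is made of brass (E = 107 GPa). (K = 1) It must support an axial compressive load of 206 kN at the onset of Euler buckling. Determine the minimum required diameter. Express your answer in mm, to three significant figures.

L_e = K·L = 1 × 5.96 = 5.960 m
Required I = P_cr·L_e²/(π²E) = 2.060×10^5 × 5.960² / (π² × 1.07×10^11) = 6.929×10^-6 m⁴
I_req = 6.929×10^6 mm⁴
Solid circle: I = πd⁴/64  ⇒  d = (64I/π)^(1/4) = (64×6.929×10^6/π)^(1/4) = 109 mm

d ≈ 109 mm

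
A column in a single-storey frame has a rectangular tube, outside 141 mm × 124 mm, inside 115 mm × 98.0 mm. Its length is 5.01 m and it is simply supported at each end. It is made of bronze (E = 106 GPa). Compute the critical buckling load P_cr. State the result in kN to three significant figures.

P_cr ≈ 558 kN

Weak-axis I_min = (h_o·b_o³ − h_i·b_i³)/12 with b_o = 124, b_i = 98.00 mm (shorter outer/inner sides).
I_min = (141×124³ − 115.0×98.00³)/12 = 1.338×10^7 mm⁴
I = 1.338×10^7 mm⁴ = 1.338×10^-5 m⁴
Effective length L_e = K·L = 1 × 5.01 = 5.010 m
P_cr = π²EI / L_e² = π² × 106×10⁹ × 1.338×10^-5 / 5.010² = 5.578×10^5 N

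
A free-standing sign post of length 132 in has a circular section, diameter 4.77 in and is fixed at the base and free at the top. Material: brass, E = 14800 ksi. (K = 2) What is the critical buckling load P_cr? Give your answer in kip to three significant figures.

P_cr ≈ 53.3 kip

I = πd⁴/64 = π×4.77⁴/64 = 25.41 in⁴
Effective length L_e = K·L = 2 × 132 = 264.0 in
P_cr = π²EI / L_e² = π² × 14800×10³ × 25.41 / 264.0² = 5.326×10^4 lb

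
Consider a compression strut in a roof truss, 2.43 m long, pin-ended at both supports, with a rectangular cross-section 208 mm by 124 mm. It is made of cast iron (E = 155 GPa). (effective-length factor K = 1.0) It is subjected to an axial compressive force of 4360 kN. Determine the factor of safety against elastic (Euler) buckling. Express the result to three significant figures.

n ≈ 1.96

Buckling occurs about the weak axis: I_min = h·b³/12 with b = 124 mm (the shorter side).
I_min = 208×124³/12 = 3.305×10^7 mm⁴
I = 3.305×10^7 mm⁴ = 3.305×10^-5 m⁴
Effective length L_e = K·L = 1 × 2.43 = 2.430 m
P_cr = π²EI / L_e² = π² × 155×10⁹ × 3.305×10^-5 / 2.430² = 8.562×10^6 N
Factor of safety n = P_cr / P = 8561.8 / 4360 = 1.96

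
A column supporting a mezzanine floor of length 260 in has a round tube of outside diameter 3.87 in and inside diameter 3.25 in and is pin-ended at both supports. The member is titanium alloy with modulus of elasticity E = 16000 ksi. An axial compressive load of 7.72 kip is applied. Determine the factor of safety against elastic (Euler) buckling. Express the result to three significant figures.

n ≈ 1.67

d_o = 3.87 in, d_i = 3.25 in
I = π(d_o⁴ − d_i⁴)/64 = π(3.87⁴ − 3.250⁴)/64 = 5.534 in⁴
Effective length L_e = K·L = 1 × 260 = 260.0 in
P_cr = π²EI / L_e² = π² × 16000×10³ × 5.534 / 260.0² = 1.293×10^4 lb
Factor of safety n = P_cr / P = 12.928 / 7.72 = 1.67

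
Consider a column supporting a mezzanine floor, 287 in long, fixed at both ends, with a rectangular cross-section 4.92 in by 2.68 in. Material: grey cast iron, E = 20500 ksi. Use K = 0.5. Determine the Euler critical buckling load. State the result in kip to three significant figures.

P_cr ≈ 77.5 kip

Buckling occurs about the weak axis: I_min = h·b³/12 with b = 2.68 in (the shorter side).
I_min = 4.92×2.68³/12 = 7.892 in⁴
Effective length L_e = K·L = 0.5 × 287 = 143.5 in
P_cr = π²EI / L_e² = π² × 20500×10³ × 7.892 / 143.5² = 7.754×10^4 lb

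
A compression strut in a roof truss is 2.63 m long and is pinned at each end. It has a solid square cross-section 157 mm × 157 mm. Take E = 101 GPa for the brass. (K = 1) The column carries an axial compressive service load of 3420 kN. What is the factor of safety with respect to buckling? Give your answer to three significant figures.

n ≈ 2.13

I = a⁴/12 = 157⁴/12 = 5.063×10^7 mm⁴
I = 5.063×10^7 mm⁴ = 5.063×10^-5 m⁴
Effective length L_e = K·L = 1 × 2.63 = 2.630 m
P_cr = π²EI / L_e² = π² × 101×10⁹ × 5.063×10^-5 / 2.630² = 7.297×10^6 N
Factor of safety n = P_cr / P = 7296.7 / 3420 = 2.13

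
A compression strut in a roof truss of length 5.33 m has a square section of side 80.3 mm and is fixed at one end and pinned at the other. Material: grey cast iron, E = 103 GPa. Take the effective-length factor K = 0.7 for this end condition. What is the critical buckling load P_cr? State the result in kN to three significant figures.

P_cr ≈ 253 kN

I = a⁴/12 = 80.3⁴/12 = 3.465×10^6 mm⁴
I = 3.465×10^6 mm⁴ = 3.465×10^-6 m⁴
Effective length L_e = K·L = 0.7 × 5.33 = 3.731 m
P_cr = π²EI / L_e² = π² × 103×10⁹ × 3.465×10^-6 / 3.731² = 2.530×10^5 N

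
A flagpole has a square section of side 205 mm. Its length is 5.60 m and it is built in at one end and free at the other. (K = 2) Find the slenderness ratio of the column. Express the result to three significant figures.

λ ≈ 189

For a square r = a/√12 = 205/√12 = 59.18 mm
L_e = K·L = 2 × 5.60 m = 11.20 m = 11200 mm
λ = L_e / r_min = 11200 / 59.18 = 189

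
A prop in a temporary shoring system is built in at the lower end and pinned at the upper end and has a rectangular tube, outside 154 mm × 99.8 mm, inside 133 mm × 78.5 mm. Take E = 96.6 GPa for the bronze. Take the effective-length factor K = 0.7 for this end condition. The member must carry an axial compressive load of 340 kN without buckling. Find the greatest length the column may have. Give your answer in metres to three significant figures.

L_max ≈ 6.51 m

Weak-axis I_min = (h_o·b_o³ − h_i·b_i³)/12 with b_o = 99.8, b_i = 78.50 mm (shorter outer/inner sides).
I_min = (154×99.8³ − 133.0×78.50³)/12 = 7.395×10^6 mm⁴
I = 7.395×10^-6 m⁴
At the buckling limit P_cr = P = 3.400×10^5 N
From P_cr = π²EI/(K·L)²:  L = (1/K)·√(π²EI/P_cr) = (1/0.7)·√(π²×9.66×10^10×7.395×10^-6/3.400×10^5)
L = 6.51 m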